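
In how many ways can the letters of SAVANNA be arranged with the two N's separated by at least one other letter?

300

There are 7!/(3!·2!) = 420 arrangements of SAVANNA in total.
If the two N's are adjacent, glue them into one block, leaving 6 items to arrange: (6)!/(3!) = 120 ways.
Subtracting, 420 − 120 = 300 arrangements keep the N's apart.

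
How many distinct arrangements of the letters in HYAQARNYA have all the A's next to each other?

Treat the 3 copies of A as a single block. The multiset to arrange is then {AAA, H, N, Q, R, Y, Y}, 7 items in all.
That gives (7)!/(2!) = 2520 arrangements.

2520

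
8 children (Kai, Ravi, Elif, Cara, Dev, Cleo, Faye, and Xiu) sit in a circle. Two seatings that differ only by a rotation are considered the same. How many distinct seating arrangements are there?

5040

Around a circle, 8 distinct people have 8!/8 = (7)! = 5040 rotationally distinct seatings.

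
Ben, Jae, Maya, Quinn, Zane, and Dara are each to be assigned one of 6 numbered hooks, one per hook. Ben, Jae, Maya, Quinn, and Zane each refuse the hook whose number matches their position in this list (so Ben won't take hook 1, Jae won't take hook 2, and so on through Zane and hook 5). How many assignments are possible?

309

Let Aᵢ (for 1 ≤ i ≤ 5) be the placements that put person i in their forbidden hook. Any j of these fix j positions, leaving (6−j)! ways to fill the rest, and there are C(5,j) ways to pick which j.
By inclusion–exclusion, the number of valid placements is Σ_{j=0}^{5} (−1)^j C(5,j)·(6−j)!.
Computing: 720 − 600 + 240 − 60 + 10 − 1 = 309.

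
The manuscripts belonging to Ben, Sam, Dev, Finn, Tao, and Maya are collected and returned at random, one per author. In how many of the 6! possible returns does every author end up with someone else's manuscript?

Let Aᵢ be the assignments in which author i gets their own manuscript. We want the size of the complement of A₁∪…∪A_6.
By inclusion–exclusion this is Σ_{j=0}^{6} (−1)^j C(6,j)·(6−j)!.
Computing: 720 − 720 + 360 − 120 + 30 − 6 + 1 = 265.

265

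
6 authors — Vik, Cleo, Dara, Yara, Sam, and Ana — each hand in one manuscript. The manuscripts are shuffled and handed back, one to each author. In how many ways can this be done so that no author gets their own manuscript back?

Let Aᵢ be the assignments in which author i gets their own manuscript. We want the size of the complement of A₁∪…∪A_6.
By inclusion–exclusion this is Σ_{j=0}^{6} (−1)^j C(6,j)·(6−j)!.
Computing: 720 − 720 + 360 − 120 + 30 − 6 + 1 = 265.

265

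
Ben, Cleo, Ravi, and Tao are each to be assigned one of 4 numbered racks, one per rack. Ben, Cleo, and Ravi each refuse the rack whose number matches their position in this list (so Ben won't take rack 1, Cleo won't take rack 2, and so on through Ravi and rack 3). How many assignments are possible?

Let Aᵢ (for i ∈ {1, 2, 3}) be the placements that put person i in their forbidden rack. Any j of these fix j positions, leaving (4−j)! ways to fill the rest, and there are C(3,j) ways to pick which j.
By inclusion–exclusion, the number of valid placements is Σ_{j=0}^{3} (−1)^j C(3,j)·(4−j)!.
Computing: 24 − 18 + 6 − 1 = 11.

11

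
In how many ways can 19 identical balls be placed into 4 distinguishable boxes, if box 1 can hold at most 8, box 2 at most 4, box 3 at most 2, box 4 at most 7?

10

Without the upper bounds there are C(22,3) = 1540 ways to split 19 among 4 boxes.
Subtract solutions that violate a single cap (substitute x_i' = x_i − (cap_i+1)): x_1 ≥ 9 gives C(13,3) = 286; x_2 ≥ 5 gives C(17,3) = 680; x_3 ≥ 3 gives C(19,3) = 969; x_4 ≥ 8 gives C(14,3) = 364. Together 2299.
Add back pairs where two caps are both exceeded: 56 + 120 + 10 + 364 + 84 + 165 = 799.
Subtract triples: 10 + 0 + 0 + 20 = 30.
By inclusion–exclusion the count is 1540 − 2299 + 799 − 30 = 10.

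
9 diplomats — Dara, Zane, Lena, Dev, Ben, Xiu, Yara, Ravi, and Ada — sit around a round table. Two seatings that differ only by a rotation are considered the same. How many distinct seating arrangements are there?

40320

Fix one person's seat to break rotational symmetry; the remaining 8 people can be arranged in (8)! = 40320 ways.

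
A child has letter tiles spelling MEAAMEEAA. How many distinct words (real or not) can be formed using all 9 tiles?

1260

Letter multiplicities in MEAAMEEAA: A×4, E×3, M×2.
Dividing 9! = 362880 by 4!·3!·2! = 288 for the repeated letters gives 1260.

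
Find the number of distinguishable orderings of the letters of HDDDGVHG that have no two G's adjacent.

1260

There are 8!/(3!·2!·2!) = 1680 arrangements of HDDDGVHG in total.
Arrangements with the G's together: treat GG as one letter, giving (7)!/(3!·2!) = 420.
Hence 1680 − 420 = 1260.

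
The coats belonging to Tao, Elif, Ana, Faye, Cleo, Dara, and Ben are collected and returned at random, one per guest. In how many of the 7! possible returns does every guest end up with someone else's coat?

1854

Count assignments avoiding every fixed point. For any j of the 7 guests fixed to their own coat, the other 7−j can be arranged in (7−j)! ways.
By inclusion–exclusion this is Σ_{j=0}^{7} (−1)^j C(7,j)·(7−j)!.
Computing: 5040 − 5040 + 2520 − 840 + 210 − 42 + 7 − 1 = 1854.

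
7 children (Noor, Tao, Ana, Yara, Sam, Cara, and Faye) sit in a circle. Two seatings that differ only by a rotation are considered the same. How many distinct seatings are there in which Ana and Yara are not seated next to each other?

Without the restriction there are (6)! = 720 seatings.
Seatings with Ana beside Yara: treat them as a block with 2 internal orders, giving 2 × (5)! = 240.
Subtracting, 720 − 240 = 480.

480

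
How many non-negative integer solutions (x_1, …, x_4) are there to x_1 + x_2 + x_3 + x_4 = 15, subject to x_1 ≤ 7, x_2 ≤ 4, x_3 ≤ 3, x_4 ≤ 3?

10

Ignoring the caps, the number of non-negative solutions to x_1+…+x_4 = 15 is C(18,3) = 816.
Subtract solutions that violate a single cap (substitute x_i' = x_i − (cap_i+1)): x_1 ≥ 8 gives C(10,3) = 120; x_2 ≥ 5 gives C(13,3) = 286; x_3 ≥ 4 gives C(14,3) = 364; x_4 ≥ 4 gives C(14,3) = 364. Together 1134.
Add back pairs where two caps are both exceeded: 10 + 20 + 20 + 84 + 84 + 120 = 338.
Subtract triples: 0 + 0 + 0 + 10 = 10.
By inclusion–exclusion the count is 816 − 1134 + 338 − 10 = 10.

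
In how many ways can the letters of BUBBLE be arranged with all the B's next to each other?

24

Treat the 3 copies of B as a single block. The multiset to arrange is then {BBB, E, L, U}, 4 items in all.
All 4 items are distinct, so there are (4)! = 24 arrangements.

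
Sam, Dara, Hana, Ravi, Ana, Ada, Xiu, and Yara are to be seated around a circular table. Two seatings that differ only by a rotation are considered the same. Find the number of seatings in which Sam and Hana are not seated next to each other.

3600

All circular seatings of 8 people number (7)! = 5040.
Those with Sam next to Hana: fuse the pair into one unit and seat 7 units around a circle — 2·(6)! = 1440.
Subtracting, 5040 − 1440 = 3600.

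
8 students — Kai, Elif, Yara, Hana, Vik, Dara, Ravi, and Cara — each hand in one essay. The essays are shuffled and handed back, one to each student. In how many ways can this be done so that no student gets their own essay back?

14833

Count assignments avoiding every fixed point. For any j of the 8 students fixed to their own essay, the other 8−j can be arranged in (8−j)! ways.
By inclusion–exclusion this is Σ_{j=0}^{8} (−1)^j C(8,j)·(8−j)!.
Computing: 40320 − 40320 + 20160 − 6720 + 1680 − 336 + 56 − 8 + 1 = 14833.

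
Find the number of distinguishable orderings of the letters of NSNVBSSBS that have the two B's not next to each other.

2940

Total arrangements of NSNVBSSBS: 9!/(4!·2!·2!) = 3780.
Arrangements with the B's together: treat BB as one letter, giving (8)!/(4!·2!) = 840.
Hence 3780 − 840 = 2940.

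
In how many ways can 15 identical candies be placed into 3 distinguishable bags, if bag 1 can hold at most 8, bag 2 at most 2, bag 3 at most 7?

6

Ignoring the caps, the number of non-negative solutions to x_1+…+x_3 = 15 is C(17,2) = 136.
Subtract solutions that violate a single cap (substitute x_i' = x_i − (cap_i+1)): x_1 ≥ 9 gives C(8,2) = 28; x_2 ≥ 3 gives C(14,2) = 91; x_3 ≥ 8 gives C(9,2) = 36. Together 155.
Add back pairs where two caps are both exceeded: 10 + 0 + 15 = 25.
By inclusion–exclusion the count is 136 − 155 + 25 = 6.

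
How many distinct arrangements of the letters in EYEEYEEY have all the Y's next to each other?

6

Treat the 3 copies of Y as a single block. The multiset to arrange is then {YYY, E, E, E, E, E}, 6 items in all.
That gives (6)!/(5!) = 6 arrangements.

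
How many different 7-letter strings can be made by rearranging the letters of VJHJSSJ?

420

Letter multiplicities in VJHJSSJ: H×1, J×3, S×2, V×1.
The number of distinct arrangements is 7!/(3!·2!) = 5040/12 = 420.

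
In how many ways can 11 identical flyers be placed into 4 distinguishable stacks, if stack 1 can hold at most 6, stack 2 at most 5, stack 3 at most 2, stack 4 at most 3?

42

Ignoring the caps, the number of non-negative solutions to x_1+…+x_4 = 11 is C(14,3) = 364.
Subtract solutions that violate a single cap (substitute x_i' = x_i − (cap_i+1)): x_1 ≥ 7 gives C(7,3) = 35; x_2 ≥ 6 gives C(8,3) = 56; x_3 ≥ 3 gives C(11,3) = 165; x_4 ≥ 4 gives C(10,3) = 120. Together 376.
Add back pairs where two caps are both exceeded: 0 + 4 + 1 + 10 + 4 + 35 = 54.
By inclusion–exclusion the count is 364 − 376 + 54 = 42.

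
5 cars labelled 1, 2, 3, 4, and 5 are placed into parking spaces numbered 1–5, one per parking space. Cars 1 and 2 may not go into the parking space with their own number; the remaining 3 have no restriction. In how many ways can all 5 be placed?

Let Aᵢ (for i ∈ {1, 2}) be the placements that put car i in its forbidden parking space. Any j of these fix j positions, leaving (5−j)! ways to fill the rest, and there are C(2,j) ways to pick which j.
By inclusion–exclusion, the number of valid placements is Σ_{j=0}^{2} (−1)^j C(2,j)·(5−j)!.
Computing: 120 − 48 + 6 = 78.

78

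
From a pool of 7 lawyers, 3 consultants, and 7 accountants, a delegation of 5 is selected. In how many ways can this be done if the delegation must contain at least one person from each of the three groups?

3724

Unrestricted: C(17,5) = 6188 ways to pick any 5 of the 17.
Selections missing a whole group: no lawyers → C(10,5) = 252; no consultants → C(14,5) = 2002; no accountants → C(10,5) = 252.
Add back selections omitting two groups (i.e. drawn from a single group): C(7,5) + C(3,5) + C(7,5) = 42.
By inclusion–exclusion: 6188 − 2506 + 42 = 3724.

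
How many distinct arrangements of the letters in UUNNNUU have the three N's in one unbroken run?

5

Treat the 3 copies of N as a single block. The multiset to arrange is then {NNN, U, U, U, U}, 5 items in all.
That gives (5)!/(4!) = 5 arrangements.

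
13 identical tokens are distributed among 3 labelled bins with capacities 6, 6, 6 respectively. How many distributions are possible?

21

By stars and bars, unrestricted non-negative solutions to x_1+…+x_3 = 13 number C(13+2,2) = 105.
Subtract solutions that violate a single cap (substitute x_i' = x_i − (cap_i+1)): x_1 ≥ 7 gives C(8,2) = 28; x_2 ≥ 7 gives C(8,2) = 28; x_3 ≥ 7 gives C(8,2) = 28. Together 84.
No two caps can be exceeded simultaneously, so the pair terms are all 0.
By inclusion–exclusion the count is 105 − 84 + 0 = 21.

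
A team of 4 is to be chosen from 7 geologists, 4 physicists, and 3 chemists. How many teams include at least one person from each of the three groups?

462

With no constraint there are C(14,4) = 1001 possible selections.
Subtract selections that omit an entire group: no geologists → C(7,4) = 35; no physicists → C(10,4) = 210; no chemists → C(11,4) = 330.
Add back selections omitting two groups (i.e. drawn from a single group): C(7,4) + C(4,4) + C(3,4) = 36.
By inclusion–exclusion: 1001 − 575 + 36 = 462.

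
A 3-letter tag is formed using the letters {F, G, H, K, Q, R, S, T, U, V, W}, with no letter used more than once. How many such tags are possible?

With no repetition, fill the 3 letters in order: 11 choices, then 10, down to 9.
11 × 10 × 9 = 990.

990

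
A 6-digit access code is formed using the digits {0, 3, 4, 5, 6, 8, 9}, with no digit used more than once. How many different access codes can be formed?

5040

With no repetition, fill the 6 digits in order: 7 choices, then 6, down to 2.
That product is 7 × 6 × 5 × 4 × 3 × 2 = 5040.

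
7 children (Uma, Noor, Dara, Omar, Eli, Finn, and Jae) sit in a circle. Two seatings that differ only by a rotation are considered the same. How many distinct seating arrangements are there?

Fix one person's seat to break rotational symmetry; the remaining 6 people can be arranged in (6)! = 720 ways.

720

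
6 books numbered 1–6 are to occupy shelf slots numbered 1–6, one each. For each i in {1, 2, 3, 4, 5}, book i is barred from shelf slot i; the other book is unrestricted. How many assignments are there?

309

Let Aᵢ (for 1 ≤ i ≤ 5) be the placements that put book i in its forbidden shelf slot. Any j of these fix j positions, leaving (6−j)! ways to fill the rest, and there are C(5,j) ways to pick which j.
By inclusion–exclusion, the number of valid placements is Σ_{j=0}^{5} (−1)^j C(5,j)·(6−j)!.
Computing: 720 − 600 + 240 − 60 + 10 − 1 = 309.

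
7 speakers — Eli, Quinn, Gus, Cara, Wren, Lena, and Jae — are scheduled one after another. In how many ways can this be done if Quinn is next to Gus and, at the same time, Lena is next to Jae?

480

Treat {Quinn,Gus} as one block (2 orders) and {Lena,Jae} as another (2 orders).
That leaves 5 units to arrange: 2 × 2 × 5! = 4 × 120 = 480.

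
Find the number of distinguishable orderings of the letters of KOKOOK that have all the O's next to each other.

Treat the 3 copies of O as a single block. The multiset to arrange is then {OOO, K, K, K}, 4 items in all.
That gives (4)!/(3!) = 4 arrangements.

4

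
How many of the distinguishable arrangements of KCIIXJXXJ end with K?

1680

With the last slot taken by K, it remains to arrange the other 8 letters (CIIXJXXJ).
Those 8 letters have I appearing twice, J appearing twice, and X appearing 3 times, giving (8)!/(3!·2!·2!) = 1680.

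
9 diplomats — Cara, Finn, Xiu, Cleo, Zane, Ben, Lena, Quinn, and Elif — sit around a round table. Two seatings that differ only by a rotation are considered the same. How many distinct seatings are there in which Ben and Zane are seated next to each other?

10080

Glue Ben and Zane into a block (2 internal orders). Seating 8 units around a circle gives (7)! arrangements.
So 2 × (7)! = 2 × 5040 = 10080.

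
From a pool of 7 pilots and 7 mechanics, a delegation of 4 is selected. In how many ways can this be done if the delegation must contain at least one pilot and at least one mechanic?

Total 4-person selections from all 14: C(14,4) = 1001.
Subtract selections that omit an entire group: no pilots → C(7,4) = 35; no mechanics → C(7,4) = 35.
Both groups omitted at once is impossible, so 1001 − 70 = 931.

931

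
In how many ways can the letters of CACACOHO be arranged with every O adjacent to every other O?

420

Treat the 2 copies of O as a single block. The multiset to arrange is then {OO, A, A, C, C, C, H}, 7 items in all.
That gives (7)!/(3!·2!) = 420 arrangements.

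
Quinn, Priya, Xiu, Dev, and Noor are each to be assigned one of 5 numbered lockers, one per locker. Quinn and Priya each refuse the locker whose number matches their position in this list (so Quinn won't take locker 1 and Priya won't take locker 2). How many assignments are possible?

Let Aᵢ (for i ∈ {1, 2}) be the placements that put person i in their forbidden locker. Any j of these fix j positions, leaving (5−j)! ways to fill the rest, and there are C(2,j) ways to pick which j.
By inclusion–exclusion, the number of valid placements is Σ_{j=0}^{2} (−1)^j C(2,j)·(5−j)!.
Computing: 120 − 48 + 6 = 78.

78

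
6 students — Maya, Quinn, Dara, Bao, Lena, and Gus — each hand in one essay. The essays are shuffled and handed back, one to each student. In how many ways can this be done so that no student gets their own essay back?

265

Let Aᵢ be the assignments in which student i gets their own essay. We want the size of the complement of A₁∪…∪A_6.
By inclusion–exclusion this is Σ_{j=0}^{6} (−1)^j C(6,j)·(6−j)!.
Computing: 720 − 720 + 360 − 120 + 30 − 6 + 1 = 265.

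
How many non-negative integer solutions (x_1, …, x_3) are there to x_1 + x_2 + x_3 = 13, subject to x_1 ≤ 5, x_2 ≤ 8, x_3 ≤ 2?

Without the upper bounds there are C(15,2) = 105 ways to split 13 among 3 variables.
Subtract solutions that violate a single cap (substitute x_i' = x_i − (cap_i+1)): x_1 ≥ 6 gives C(9,2) = 36; x_2 ≥ 9 gives C(6,2) = 15; x_3 ≥ 3 gives C(12,2) = 66. Together 117.
Add back pairs where two caps are both exceeded: 0 + 15 + 3 = 18.
By inclusion–exclusion the count is 105 − 117 + 18 = 6.

6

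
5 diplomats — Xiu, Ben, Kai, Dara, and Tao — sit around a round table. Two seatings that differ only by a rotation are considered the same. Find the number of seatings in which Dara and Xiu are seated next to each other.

Glue Dara and Xiu into a block (2 internal orders). Seating 4 units around a circle gives (3)! arrangements.
So 2 × (3)! = 2 × 6 = 12.

12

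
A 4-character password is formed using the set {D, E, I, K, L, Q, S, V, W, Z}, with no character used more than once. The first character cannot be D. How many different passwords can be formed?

The first character has 10−1 = 9 choices (anything except D).
The remaining 3 characters are filled from the other 9 symbols without repetition: 9 × 8 × 7 = 504.
Total: 9 × 504 = 4536.

4536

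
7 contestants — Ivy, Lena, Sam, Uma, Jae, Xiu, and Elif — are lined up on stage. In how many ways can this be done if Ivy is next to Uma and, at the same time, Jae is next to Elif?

480

Treat {Ivy,Uma} as one block (2 orders) and {Jae,Elif} as another (2 orders).
That leaves 5 units to arrange: 2 × 2 × 5! = 4 × 120 = 480.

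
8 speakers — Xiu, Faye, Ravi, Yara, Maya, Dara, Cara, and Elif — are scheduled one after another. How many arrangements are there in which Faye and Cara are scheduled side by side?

Treat {Faye, Cara} as a single unit. There are 7 units to order, and the pair itself can be ordered 2 ways.
So the count is 2·(7)! = 10080.

10080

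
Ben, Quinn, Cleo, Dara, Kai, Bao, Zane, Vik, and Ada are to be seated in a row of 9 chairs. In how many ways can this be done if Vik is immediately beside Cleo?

Glue Vik and Cleo into one block (2 internal orders), leaving 8 units to arrange in a row.
That gives 2 × 8! = 2 × 40320 = 80640.

80640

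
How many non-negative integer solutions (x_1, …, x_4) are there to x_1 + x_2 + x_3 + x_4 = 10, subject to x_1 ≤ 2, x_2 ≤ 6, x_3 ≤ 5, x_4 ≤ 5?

85

Ignoring the caps, the number of non-negative solutions to x_1+…+x_4 = 10 is C(13,3) = 286.
Subtract solutions that violate a single cap (substitute x_i' = x_i − (cap_i+1)): x_1 ≥ 3 gives C(10,3) = 120; x_2 ≥ 7 gives C(6,3) = 20; x_3 ≥ 6 gives C(7,3) = 35; x_4 ≥ 6 gives C(7,3) = 35. Together 210.
Add back pairs where two caps are both exceeded: 1 + 4 + 4 + 0 + 0 + 0 = 9.
By inclusion–exclusion the count is 286 − 210 + 9 = 85.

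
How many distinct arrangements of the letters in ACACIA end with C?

Fix C in the last position and arrange the remaining 5 letters.
Those 5 letters have A appearing 3 times, giving (5)!/(3!) = 20.

20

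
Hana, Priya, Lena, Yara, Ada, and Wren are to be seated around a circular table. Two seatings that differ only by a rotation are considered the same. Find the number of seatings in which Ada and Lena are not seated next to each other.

72

Without the restriction there are (5)! = 120 seatings.
Seatings with Ada beside Lena: treat them as a block with 2 internal orders, giving 2 × (4)! = 48.
Subtracting, 120 − 48 = 72.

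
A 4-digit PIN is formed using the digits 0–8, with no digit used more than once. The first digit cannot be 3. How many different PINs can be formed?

The first digit has 9−1 = 8 choices (anything except 3).
The remaining 3 digits are filled from the other 8 symbols without repetition: 8 × 7 × 6 = 336.
Total: 8 × 336 = 2688.

2688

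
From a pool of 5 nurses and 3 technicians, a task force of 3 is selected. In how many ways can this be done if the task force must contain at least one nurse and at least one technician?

Unrestricted: C(8,3) = 56 ways to pick any 3 of the 8.
Subtract selections that omit an entire group: no nurses → C(3,3) = 1; no technicians → C(5,3) = 10.
Both groups omitted at once is impossible, so 56 − 11 = 45.

45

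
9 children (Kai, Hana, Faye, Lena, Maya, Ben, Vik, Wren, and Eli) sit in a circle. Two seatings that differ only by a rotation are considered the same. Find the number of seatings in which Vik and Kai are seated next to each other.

10080

Glue Vik and Kai into a block (2 internal orders). Seating 8 units around a circle gives (7)! arrangements.
So 2 × (7)! = 2 × 5040 = 10080.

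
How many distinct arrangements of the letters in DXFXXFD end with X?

90

Fix X in the last position and arrange the remaining 6 letters.
Those 6 letters have D appearing twice, F appearing twice, and X appearing twice, giving (6)!/(2!·2!·2!) = 90.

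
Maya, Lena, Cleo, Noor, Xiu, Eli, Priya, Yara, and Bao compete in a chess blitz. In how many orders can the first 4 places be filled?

3024

This is an ordered selection of 4 from 9: P(9,4).
That gives 9 × 8 × 7 × 6 = 3024.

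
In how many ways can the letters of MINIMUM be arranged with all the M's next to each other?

60

Treat the 3 copies of M as a single block. The multiset to arrange is then {MMM, I, I, N, U}, 5 items in all.
That gives (5)!/(2!) = 60 arrangements.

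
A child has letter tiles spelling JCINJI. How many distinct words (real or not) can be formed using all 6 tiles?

Letter multiplicities in JCINJI: C×1, I×2, J×2, N×1.
The number of distinct arrangements is 6!/(2!·2!) = 720/4 = 180.

180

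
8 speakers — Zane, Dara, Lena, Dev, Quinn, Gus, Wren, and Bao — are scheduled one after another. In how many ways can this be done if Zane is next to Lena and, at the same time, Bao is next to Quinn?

2880

Treat {Zane,Lena} as one block (2 orders) and {Bao,Quinn} as another (2 orders).
That leaves 6 units to arrange: 2 × 2 × 6! = 4 × 720 = 2880.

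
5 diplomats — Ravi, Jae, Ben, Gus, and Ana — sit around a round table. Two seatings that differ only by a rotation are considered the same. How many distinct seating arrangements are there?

Seat Ravi anywhere (absorbing the rotational symmetry), then permute the other 4: (4)! = 24.

24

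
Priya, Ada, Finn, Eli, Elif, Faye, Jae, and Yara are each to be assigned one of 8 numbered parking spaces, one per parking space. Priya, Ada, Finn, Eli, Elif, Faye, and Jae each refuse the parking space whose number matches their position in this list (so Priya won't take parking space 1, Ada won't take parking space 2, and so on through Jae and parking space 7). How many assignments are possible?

16687

Let Aᵢ (for 1 ≤ i ≤ 7) be the placements that put person i in their forbidden parking space. Any j of these fix j positions, leaving (8−j)! ways to fill the rest, and there are C(7,j) ways to pick which j.
By inclusion–exclusion, the number of valid placements is Σ_{j=0}^{7} (−1)^j C(7,j)·(8−j)!.
Computing: 40320 − 35280 + 15120 − 4200 + 840 − 126 + 14 − 1 = 16687.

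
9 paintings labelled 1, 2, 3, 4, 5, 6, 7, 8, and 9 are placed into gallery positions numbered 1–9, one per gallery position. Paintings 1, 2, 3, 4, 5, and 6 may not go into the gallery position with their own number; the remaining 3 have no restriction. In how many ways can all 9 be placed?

183822

Let Aᵢ (for 1 ≤ i ≤ 6) be the placements that put painting i in its forbidden gallery position. Any j of these fix j positions, leaving (9−j)! ways to fill the rest, and there are C(6,j) ways to pick which j.
By inclusion–exclusion, the number of valid placements is Σ_{j=0}^{6} (−1)^j C(6,j)·(9−j)!.
Computing: 362880 − 241920 + 75600 − 14400 + 1800 − 144 + 6 = 183822.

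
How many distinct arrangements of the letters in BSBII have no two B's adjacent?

18

Total arrangements of BSBII: 5!/(2!·2!) = 30.
Arrangements with the B's together: treat BB as one letter, giving (4)!/(2!) = 12.
Hence 30 − 12 = 18.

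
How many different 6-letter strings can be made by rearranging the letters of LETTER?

Letter multiplicities in LETTER: E×2, L×1, R×1, T×2.
So there are 6! / (2!·2!) = 180 distinguishable arrangements.

180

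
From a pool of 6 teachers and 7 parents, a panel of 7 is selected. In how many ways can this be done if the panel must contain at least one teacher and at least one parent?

With no constraint there are C(13,7) = 1716 possible selections.
Selections missing a whole group: no teachers → C(7,7) = 1; no parents → C(6,7) = 0.
Both groups omitted at once is impossible, so 1716 − 1 = 1715.

1715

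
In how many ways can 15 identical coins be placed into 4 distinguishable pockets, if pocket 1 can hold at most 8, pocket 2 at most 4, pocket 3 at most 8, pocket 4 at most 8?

By stars and bars, unrestricted non-negative solutions to x_1+…+x_4 = 15 number C(15+3,3) = 816.
Subtract solutions that violate a single cap (substitute x_i' = x_i − (cap_i+1)): x_1 ≥ 9 gives C(9,3) = 84; x_2 ≥ 5 gives C(13,3) = 286; x_3 ≥ 9 gives C(9,3) = 84; x_4 ≥ 9 gives C(9,3) = 84. Together 538.
Add back pairs where two caps are both exceeded: 4 + 0 + 0 + 4 + 4 + 0 = 12.
By inclusion–exclusion the count is 816 − 538 + 12 = 290.

290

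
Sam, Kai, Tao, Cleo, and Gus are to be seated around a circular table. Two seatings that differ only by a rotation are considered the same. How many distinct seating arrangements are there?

Fix one person's seat to break rotational symmetry; the remaining 4 people can be arranged in (4)! = 24 ways.

24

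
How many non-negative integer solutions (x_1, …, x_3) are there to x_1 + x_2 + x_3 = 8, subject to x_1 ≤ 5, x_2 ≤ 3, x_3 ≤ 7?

23

Without the upper bounds there are C(10,2) = 45 ways to split 8 among 3 variables.
Subtract solutions that violate a single cap (substitute x_i' = x_i − (cap_i+1)): x_1 ≥ 6 gives C(4,2) = 6; x_2 ≥ 4 gives C(6,2) = 15; x_3 ≥ 8 gives C(2,2) = 1. Together 22.
No two caps can be exceeded simultaneously, so the pair terms are all 0.
By inclusion–exclusion the count is 45 − 22 + 0 = 23.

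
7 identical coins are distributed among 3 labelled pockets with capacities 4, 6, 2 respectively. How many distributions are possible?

14

Without the upper bounds there are C(9,2) = 36 ways to split 7 among 3 pockets.
Subtract solutions that violate a single cap (substitute x_i' = x_i − (cap_i+1)): x_1 ≥ 5 gives C(4,2) = 6; x_2 ≥ 7 gives C(2,2) = 1; x_3 ≥ 3 gives C(6,2) = 15. Together 22.
No two caps can be exceeded simultaneously, so the pair terms are all 0.
By inclusion–exclusion the count is 36 − 22 + 0 = 14.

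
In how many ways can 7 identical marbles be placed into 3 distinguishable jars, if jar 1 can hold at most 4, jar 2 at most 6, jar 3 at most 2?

Ignoring the caps, the number of non-negative solutions to x_1+…+x_3 = 7 is C(9,2) = 36.
Subtract solutions that violate a single cap (substitute x_i' = x_i − (cap_i+1)): x_1 ≥ 5 gives C(4,2) = 6; x_2 ≥ 7 gives C(2,2) = 1; x_3 ≥ 3 gives C(6,2) = 15. Together 22.
No two caps can be exceeded simultaneously, so the pair terms are all 0.
By inclusion–exclusion the count is 36 − 22 + 0 = 14.

14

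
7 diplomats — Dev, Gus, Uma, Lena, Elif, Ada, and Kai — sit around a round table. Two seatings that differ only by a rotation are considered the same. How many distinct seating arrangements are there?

720

Seat Dev anywhere (absorbing the rotational symmetry), then permute the other 6: (6)! = 720.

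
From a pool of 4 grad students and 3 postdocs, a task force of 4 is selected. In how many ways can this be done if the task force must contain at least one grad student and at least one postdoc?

Total 4-person selections from all 7: C(7,4) = 35.
Subtract selections that omit an entire group: no grad students → C(3,4) = 0; no postdocs → C(4,4) = 1.
Both groups omitted at once is impossible, so 35 − 1 = 34.

34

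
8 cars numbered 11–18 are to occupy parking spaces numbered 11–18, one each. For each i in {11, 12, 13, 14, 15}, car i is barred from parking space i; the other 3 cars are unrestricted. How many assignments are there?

Let Aᵢ (for 11 ≤ i ≤ 15) be the placements that put car i in its forbidden parking space. Any j of these fix j positions, leaving (8−j)! ways to fill the rest, and there are C(5,j) ways to pick which j.
By inclusion–exclusion, the number of valid placements is Σ_{j=0}^{5} (−1)^j C(5,j)·(8−j)!.
Computing: 40320 − 25200 + 7200 − 1200 + 120 − 6 = 21234.

21234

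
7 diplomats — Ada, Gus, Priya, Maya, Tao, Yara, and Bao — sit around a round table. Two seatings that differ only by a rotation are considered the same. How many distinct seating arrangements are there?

720

Around a circle, 7 distinct people have 7!/7 = (6)! = 720 rotationally distinct seatings.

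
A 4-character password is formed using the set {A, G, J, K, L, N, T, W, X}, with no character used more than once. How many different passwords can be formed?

3024

Choose and order 4 of the 9 symbols: the first character has 9 options, the next 8, then 7, 6.
9 × 8 × 7 × 6 = 3024.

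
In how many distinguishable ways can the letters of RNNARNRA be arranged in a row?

560

Letter multiplicities in RNNARNRA: A×2, N×3, R×3.
The number of distinct arrangements is 8!/(3!·3!·2!) = 40320/72 = 560.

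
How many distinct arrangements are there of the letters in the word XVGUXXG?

XVGUXXG has 7 letters with G appearing twice and X appearing 3 times.
So there are 7! / (3!·2!) = 420 distinguishable arrangements.

420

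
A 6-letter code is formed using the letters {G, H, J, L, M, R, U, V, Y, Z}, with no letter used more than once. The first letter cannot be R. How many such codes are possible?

136080

The first letter has 10−1 = 9 choices (anything except R).
The remaining 5 letters are filled from the other 9 symbols without repetition: 9 × 8 × 7 × 6 × 5 = 15120.
Total: 9 × 15120 = 136080.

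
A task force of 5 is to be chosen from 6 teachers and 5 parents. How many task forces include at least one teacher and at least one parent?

455

Unrestricted: C(11,5) = 462 ways to pick any 5 of the 11.
Selections missing a whole group: no teachers → C(5,5) = 1; no parents → C(6,5) = 6.
Both groups omitted at once is impossible, so 462 − 7 = 455.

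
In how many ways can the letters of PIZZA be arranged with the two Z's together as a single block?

24

Treat the 2 copies of Z as a single block. The multiset to arrange is then {ZZ, A, I, P}, 4 items in all.
All 4 items are distinct, so there are (4)! = 24 arrangements.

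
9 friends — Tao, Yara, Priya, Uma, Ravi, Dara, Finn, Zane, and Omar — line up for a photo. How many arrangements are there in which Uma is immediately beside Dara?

Treat {Uma, Dara} as a single unit. There are 8 units to order, and the pair itself can be ordered 2 ways.
So the count is 2·(8)! = 80640.

80640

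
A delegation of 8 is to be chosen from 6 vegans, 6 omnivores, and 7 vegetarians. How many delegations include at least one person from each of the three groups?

72513

Unrestricted: C(19,8) = 75582 ways to pick any 8 of the 19.
Subtract selections that omit an entire group: no vegans → C(13,8) = 1287; no omnivores → C(13,8) = 1287; no vegetarians → C(12,8) = 495.
Add back selections omitting two groups (i.e. drawn from a single group): C(6,8) + C(6,8) + C(7,8) = 0.
By inclusion–exclusion: 75582 − 3069 + 0 = 72513.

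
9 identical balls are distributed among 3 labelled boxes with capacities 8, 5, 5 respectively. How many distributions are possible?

34

By stars and bars, unrestricted non-negative solutions to x_1+…+x_3 = 9 number C(9+2,2) = 55.
Subtract solutions that violate a single cap (substitute x_i' = x_i − (cap_i+1)): x_1 ≥ 9 gives C(2,2) = 1; x_2 ≥ 6 gives C(5,2) = 10; x_3 ≥ 6 gives C(5,2) = 10. Together 21.
No two caps can be exceeded simultaneously, so the pair terms are all 0.
By inclusion–exclusion the count is 55 − 21 + 0 = 34.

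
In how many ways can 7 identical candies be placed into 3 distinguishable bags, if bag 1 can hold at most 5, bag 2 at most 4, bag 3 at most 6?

Without the upper bounds there are C(9,2) = 36 ways to split 7 among 3 bags.
Subtract solutions that violate a single cap (substitute x_i' = x_i − (cap_i+1)): x_1 ≥ 6 gives C(3,2) = 3; x_2 ≥ 5 gives C(4,2) = 6; x_3 ≥ 7 gives C(2,2) = 1. Together 10.
No two caps can be exceeded simultaneously, so the pair terms are all 0.
By inclusion–exclusion the count is 36 − 10 + 0 = 26.

26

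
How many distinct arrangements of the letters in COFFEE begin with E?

Fix E in the first position and arrange the remaining 5 letters.
Those 5 letters have F appearing twice, giving (5)!/(2!) = 60.

60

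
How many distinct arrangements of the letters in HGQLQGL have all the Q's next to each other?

Treat the 2 copies of Q as a single block. The multiset to arrange is then {QQ, G, G, H, L, L}, 6 items in all.
That gives (6)!/(2!·2!) = 180 arrangements.

180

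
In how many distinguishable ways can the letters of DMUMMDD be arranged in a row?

Letter multiplicities in DMUMMDD: D×3, M×3, U×1.
The number of distinct arrangements is 7!/(3!·3!) = 5040/36 = 140.

140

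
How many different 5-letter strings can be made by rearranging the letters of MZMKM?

20

Letter multiplicities in MZMKM: K×1, M×3, Z×1.
The number of distinct arrangements is 5!/(3!) = 120/6 = 20.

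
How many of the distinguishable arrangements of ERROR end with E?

Fix E in the last position and arrange the remaining 4 letters.
Those 4 letters have R appearing 3 times, giving (4)!/(3!) = 4.

4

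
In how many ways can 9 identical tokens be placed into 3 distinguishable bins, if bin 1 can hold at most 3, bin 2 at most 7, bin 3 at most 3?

By stars and bars, unrestricted non-negative solutions to x_1+…+x_3 = 9 number C(9+2,2) = 55.
Subtract solutions that violate a single cap (substitute x_i' = x_i − (cap_i+1)): x_1 ≥ 4 gives C(7,2) = 21; x_2 ≥ 8 gives C(3,2) = 3; x_3 ≥ 4 gives C(7,2) = 21. Together 45.
Add back pairs where two caps are both exceeded: 0 + 3 + 0 = 3.
By inclusion–exclusion the count is 55 − 45 + 3 = 13.

13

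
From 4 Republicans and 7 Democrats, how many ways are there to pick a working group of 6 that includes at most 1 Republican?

91

Split by how many Republicans are chosen (0 through 1).
Sum: C(4,0)·C(7,6) + C(4,1)·C(7,5) = 7 + 84 = 91.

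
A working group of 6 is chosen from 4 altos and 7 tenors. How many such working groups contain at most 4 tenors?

371

Split by how many tenors are chosen (0 through 4).
Sum: C(7,0)·C(4,6) + C(7,1)·C(4,5) + C(7,2)·C(4,4) + C(7,3)·C(4,3) + C(7,4)·C(4,2) = 0 + 0 + 21 + 140 + 210 = 371.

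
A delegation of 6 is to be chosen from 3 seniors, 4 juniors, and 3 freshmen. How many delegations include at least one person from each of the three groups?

195

Total 6-person selections from all 10: C(10,6) = 210.
Selections missing a whole group: no seniors → C(7,6) = 7; no juniors → C(6,6) = 1; no freshmen → C(7,6) = 7.
Add back selections omitting two groups (i.e. drawn from a single group): C(3,6) + C(4,6) + C(3,6) = 0.
By inclusion–exclusion: 210 − 15 + 0 = 195.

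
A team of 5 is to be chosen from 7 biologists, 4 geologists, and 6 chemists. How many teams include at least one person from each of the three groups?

4214

With no constraint there are C(17,5) = 6188 possible selections.
Subtract selections that omit an entire group: no biologists → C(10,5) = 252; no geologists → C(13,5) = 1287; no chemists → C(11,5) = 462.
Add back selections omitting two groups (i.e. drawn from a single group): C(7,5) + C(4,5) + C(6,5) = 27.
By inclusion–exclusion: 6188 − 2001 + 27 = 4214.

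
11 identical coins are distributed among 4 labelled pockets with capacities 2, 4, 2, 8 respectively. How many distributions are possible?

35

By stars and bars, unrestricted non-negative solutions to x_1+…+x_4 = 11 number C(11+3,3) = 364.
Subtract solutions that violate a single cap (substitute x_i' = x_i − (cap_i+1)): x_1 ≥ 3 gives C(11,3) = 165; x_2 ≥ 5 gives C(9,3) = 84; x_3 ≥ 3 gives C(11,3) = 165; x_4 ≥ 9 gives C(5,3) = 10. Together 424.
Add back pairs where two caps are both exceeded: 20 + 56 + 0 + 20 + 0 + 0 = 96.
Subtract triples: 1 + 0 + 0 + 0 = 1.
By inclusion–exclusion the count is 364 − 424 + 96 − 1 = 35.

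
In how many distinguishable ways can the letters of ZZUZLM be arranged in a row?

ZZUZLM has 6 letters with Z appearing 3 times.
Dividing 6! = 720 by 3! = 6 for the repeated letters gives 120.

120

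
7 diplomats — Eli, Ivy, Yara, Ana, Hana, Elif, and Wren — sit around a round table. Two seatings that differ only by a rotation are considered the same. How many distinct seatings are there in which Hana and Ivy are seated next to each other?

Treat {Hana, Ivy} as one unit (2 internal orders) and seat the resulting 6 units around the table: (5)! circular arrangements.
So 2 × (5)! = 2 × 120 = 240.

240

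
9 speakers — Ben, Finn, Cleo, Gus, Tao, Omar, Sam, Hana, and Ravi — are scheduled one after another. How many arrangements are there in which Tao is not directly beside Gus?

282240

Of the 9! = 362880 arrangements, those with Tao and Gus adjacent number 2 × 8! = 80640 (treat the pair as a block with 2 internal orders).
So 362880 − 80640 = 282240 arrangements keep them apart.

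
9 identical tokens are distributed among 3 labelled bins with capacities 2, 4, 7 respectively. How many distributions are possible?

12

Without the upper bounds there are C(11,2) = 55 ways to split 9 among 3 bins.
Subtract solutions that violate a single cap (substitute x_i' = x_i − (cap_i+1)): x_1 ≥ 3 gives C(8,2) = 28; x_2 ≥ 5 gives C(6,2) = 15; x_3 ≥ 8 gives C(3,2) = 3. Together 46.
Add back pairs where two caps are both exceeded: 3 + 0 + 0 = 3.
By inclusion–exclusion the count is 55 − 46 + 3 = 12.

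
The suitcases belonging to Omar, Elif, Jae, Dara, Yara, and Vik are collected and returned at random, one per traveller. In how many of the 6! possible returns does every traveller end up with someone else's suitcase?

This is the derangement count D_6: permutations of 6 items with no fixed point.
By inclusion–exclusion this is Σ_{j=0}^{6} (−1)^j C(6,j)·(6−j)!.
Computing: 720 − 720 + 360 − 120 + 30 − 6 + 1 = 265.

265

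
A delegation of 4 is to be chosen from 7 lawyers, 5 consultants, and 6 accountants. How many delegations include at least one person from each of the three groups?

1575

Total 4-person selections from all 18: C(18,4) = 3060.
Subtract selections that omit an entire group: no lawyers → C(11,4) = 330; no consultants → C(13,4) = 715; no accountants → C(12,4) = 495.
Add back selections omitting two groups (i.e. drawn from a single group): C(7,4) + C(5,4) + C(6,4) = 55.
By inclusion–exclusion: 3060 − 1540 + 55 = 1575.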